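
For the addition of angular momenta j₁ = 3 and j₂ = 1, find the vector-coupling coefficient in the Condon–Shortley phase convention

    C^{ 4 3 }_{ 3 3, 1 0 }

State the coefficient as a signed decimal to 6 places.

triangle: 0!·6!·2!/9! = 1440/362880
(j±m)!: 6!·0!·1!·1!·7!·1! = 3628800
prefactor² = (2J+1)·Δ·N² = 129600
  k=0: +1/(0!·0!·0!·1!·6!·1!) = 1/720
Σ = 1/720  ⇒  CG² = 129600·1/720² = 1/4
CG = +√(1/4) = +0.500000

+0.500000  (= +√(1/4))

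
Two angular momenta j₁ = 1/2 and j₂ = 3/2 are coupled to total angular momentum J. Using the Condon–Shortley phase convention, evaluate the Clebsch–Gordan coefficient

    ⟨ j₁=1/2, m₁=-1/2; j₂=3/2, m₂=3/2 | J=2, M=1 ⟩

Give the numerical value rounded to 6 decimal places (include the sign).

+0.500000

√[5·0!1!3!/5! · 0!1!3!0!3!1!] = √(9)
  +(−1)^0/∏(0,0,1,3,0,0)! = 1/6  (running 1/6)
⟨..|..⟩ = √(9)·(1/6) = +0.500000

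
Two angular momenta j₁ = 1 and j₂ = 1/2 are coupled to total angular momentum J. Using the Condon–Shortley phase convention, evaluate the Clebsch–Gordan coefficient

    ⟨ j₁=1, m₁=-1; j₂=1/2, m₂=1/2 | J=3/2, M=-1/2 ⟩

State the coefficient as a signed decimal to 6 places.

+0.577350

√[4·0!2!1!/4! · 0!2!1!0!1!2!] = √(4/3)
  +(−1)^0/∏(0,0,2,1,0,0)! = 1/2  (running 1/2)
⟨..|..⟩ = √(4/3)·(1/2) = +0.577350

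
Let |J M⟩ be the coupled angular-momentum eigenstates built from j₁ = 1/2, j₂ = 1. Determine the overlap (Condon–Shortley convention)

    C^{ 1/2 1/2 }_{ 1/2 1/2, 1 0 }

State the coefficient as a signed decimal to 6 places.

+√(1/3) = +0.577350

√[2·1!0!1!/3! · 1!0!1!1!1!0!] = √(1/3)
  +(−1)^0/∏(0,1,0,1,0,0)! = 1  (running 1)
⟨..|..⟩ = √(1/3)·(1) = +0.577350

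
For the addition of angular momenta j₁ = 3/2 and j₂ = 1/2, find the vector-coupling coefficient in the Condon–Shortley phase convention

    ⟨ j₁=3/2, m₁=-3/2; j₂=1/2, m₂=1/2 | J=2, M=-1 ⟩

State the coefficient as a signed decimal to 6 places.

+0.500000

j₁+j₂−J=0  J+j₁−j₂=3  J−j₁+j₂=1  j₁+j₂+J+1=5
(j₁±m₁, j₂±m₂, J±M) = (0,3,1,0,1,3)
P² = 9
sum k=0..0:
  [0] +1/6 = 1/6
S = 1/6
C² = P²·S² = 1/4 ; C = +0.500000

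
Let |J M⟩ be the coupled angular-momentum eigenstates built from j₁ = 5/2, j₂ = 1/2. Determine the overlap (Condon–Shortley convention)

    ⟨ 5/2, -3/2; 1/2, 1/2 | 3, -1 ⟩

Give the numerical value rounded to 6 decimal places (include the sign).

triangle: 0!·5!·1!/7! = 120/5040
(j±m)!: 1!·4!·1!·0!·2!·4! = 1152
prefactor² = (2J+1)·Δ·N² = 192
  k=0: +1/(0!·0!·4!·1!·1!·0!) = 1/24
Σ = 1/24  ⇒  CG² = 192·1/24² = 1/3
CG = +√(1/3) = +0.577350

+0.577350  (= +√(1/3))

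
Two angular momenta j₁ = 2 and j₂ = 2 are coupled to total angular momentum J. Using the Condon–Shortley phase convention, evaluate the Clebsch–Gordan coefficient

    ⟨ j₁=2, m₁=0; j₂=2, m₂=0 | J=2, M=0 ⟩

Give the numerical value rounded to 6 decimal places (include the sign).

−√(2/7) ≈ -0.534522

√[5·2!2!2!/7! · 2!2!2!2!2!2!] = √(32/63)
  +(−1)^0/∏(0,2,2,2,0,0)! = 1/8  (running 1/8)
  +(−1)^1/∏(1,1,1,1,1,1)! = -1  (running -7/8)
  +(−1)^2/∏(2,0,0,0,2,2)! = 1/8  (running -3/4)
⟨..|..⟩ = √(32/63)·(-3/4) = -0.534522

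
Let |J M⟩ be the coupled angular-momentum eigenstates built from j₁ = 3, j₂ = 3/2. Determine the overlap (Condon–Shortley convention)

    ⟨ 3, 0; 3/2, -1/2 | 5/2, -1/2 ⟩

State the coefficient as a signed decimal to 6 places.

j₁+j₂−J=2  J+j₁−j₂=4  J−j₁+j₂=1  j₁+j₂+J+1=8
(j₁±m₁, j₂±m₂, J±M) = (3,3,1,2,2,3)
P² = 216/35
sum k=0..1:
  [0] +1/12 = 1/12
  [1] −1/4 = -1/4
S = -1/6
C² = P²·S² = 6/35 ; C = -0.414039

−√(6/35) = -0.414039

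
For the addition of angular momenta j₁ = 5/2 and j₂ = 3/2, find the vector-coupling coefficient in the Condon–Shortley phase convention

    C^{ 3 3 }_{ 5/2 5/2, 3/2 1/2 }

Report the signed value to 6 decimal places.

+√(5/8) ≈ +0.790569

triangle: 1!*4!*2!/8! = 48/40320
(j±m)!: 5!*0!*2!*1!*6!*0! = 172800
prefactor² = (2J+1)*Δ*N² = 1440
  k=0: +1/(0!*1!*0!*2!*4!*0!) = 1/48
Σ = 1/48  ⇒  CG² = 1440*1/48² = 5/8
CG = +√(5/8) = +0.790569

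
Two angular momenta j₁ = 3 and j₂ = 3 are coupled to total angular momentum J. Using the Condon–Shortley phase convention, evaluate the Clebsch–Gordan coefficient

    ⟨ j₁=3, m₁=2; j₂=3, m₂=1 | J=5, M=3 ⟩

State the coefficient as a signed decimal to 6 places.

triangle: 1!·5!·5!/12! = 14400/479001600
(j±m)!: 5!·1!·4!·2!·8!·2! = 464486400
prefactor² = (2J+1)·Δ·N² = 153600
  k=0: +1/(0!·1!·1!·4!·4!·1!) = 1/576
  k=1: −1/(1!·0!·0!·3!·5!·2!) = -1/1440
Σ = 1/960  ⇒  CG² = 153600·1/960² = 1/6
CG = +√(1/6) = +0.408248

+0.408248  (= +√(1/6))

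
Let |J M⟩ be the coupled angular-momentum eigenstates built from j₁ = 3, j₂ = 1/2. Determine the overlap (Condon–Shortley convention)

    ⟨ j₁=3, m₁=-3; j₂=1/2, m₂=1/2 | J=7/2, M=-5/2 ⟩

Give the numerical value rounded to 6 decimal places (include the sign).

+√(1/7) = +0.377964

triangle: 0!*6!*1!/8! = 720/40320
(j±m)!: 0!*6!*1!*0!*1!*6! = 518400
prefactor² = (2J+1)*Δ*N² = 518400/7
  k=0: +1/(0!*0!*6!*1!*0!*0!) = 1/720
Σ = 1/720  ⇒  CG² = 518400/7*1/720² = 1/7
CG = +√(1/7) = +0.377964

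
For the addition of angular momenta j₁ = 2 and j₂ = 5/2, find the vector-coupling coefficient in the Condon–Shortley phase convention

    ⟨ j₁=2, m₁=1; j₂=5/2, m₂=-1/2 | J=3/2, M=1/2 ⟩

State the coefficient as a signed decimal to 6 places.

-0.487950  (= −√(5/21))

triangle: 3!*1!*2!/7! = 12/5040
(j±m)!: 3!*1!*2!*3!*2!*1! = 144
prefactor² = (2J+1)*Δ*N² = 48/35
  k=0: +1/(0!*3!*1!*2!*0!*0!) = 1/12
  k=1: −1/(1!*2!*0!*1!*1!*1!) = -1/2
Σ = -5/12  ⇒  CG² = 48/35*(-5/12)² = 5/21
CG = −√(5/21) = -0.487950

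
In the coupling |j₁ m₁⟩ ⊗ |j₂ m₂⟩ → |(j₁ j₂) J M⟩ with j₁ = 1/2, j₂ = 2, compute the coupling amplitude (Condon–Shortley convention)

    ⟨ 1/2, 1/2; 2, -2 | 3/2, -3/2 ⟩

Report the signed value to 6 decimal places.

j₁+j₂−J=1  J+j₁−j₂=0  J−j₁+j₂=3  j₁+j₂+J+1=5
(j₁±m₁, j₂±m₂, J±M) = (1,0,0,4,0,3)
P² = 144/5
sum k=0..0:
  [0] +1/6 = 1/6
S = 1/6
C² = P²·S² = 4/5 ; C = +0.894427

+0.894427  (= +√(4/5))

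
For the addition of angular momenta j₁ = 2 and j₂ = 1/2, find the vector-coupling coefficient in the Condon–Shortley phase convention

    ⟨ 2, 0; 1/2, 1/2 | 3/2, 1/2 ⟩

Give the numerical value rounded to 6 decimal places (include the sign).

−√(2/5) = -0.632456

triangle: 1!·3!·0!/5! = 6/120
(j±m)!: 2!·2!·1!·0!·2!·1! = 8
prefactor² = (2J+1)·Δ·N² = 8/5
  k=1: −1/(1!·0!·1!·0!·2!·0!) = -1/2
Σ = -1/2  ⇒  CG² = 8/5·(-1/2)² = 2/5
CG = −√(2/5) = -0.632456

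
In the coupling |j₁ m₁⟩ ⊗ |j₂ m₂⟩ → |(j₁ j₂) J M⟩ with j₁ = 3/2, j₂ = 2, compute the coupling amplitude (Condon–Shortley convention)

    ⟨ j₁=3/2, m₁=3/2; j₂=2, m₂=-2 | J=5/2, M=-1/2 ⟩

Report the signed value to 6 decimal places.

triangle: 1!·2!·3!/7! = 12/5040
(j±m)!: 3!·0!·0!·4!·2!·3! = 1728
prefactor² = (2J+1)·Δ·N² = 864/35
  k=0: +1/(0!·1!·0!·0!·2!·3!) = 1/12
Σ = 1/12  ⇒  CG² = 864/35·1/12² = 6/35
CG = +√(6/35) = +0.414039

+0.414039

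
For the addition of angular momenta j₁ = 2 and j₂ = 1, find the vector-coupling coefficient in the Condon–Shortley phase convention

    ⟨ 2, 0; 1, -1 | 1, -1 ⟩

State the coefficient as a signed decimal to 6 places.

j₁+j₂−J=2  J+j₁−j₂=2  J−j₁+j₂=0  j₁+j₂+J+1=5
(j₁±m₁, j₂±m₂, J±M) = (2,2,0,2,0,2)
P² = 8/5
sum k=0..0:
  [0] +1/4 = 1/4
S = 1/4
C² = P²·S² = 1/10 ; C = +0.316228

+√(1/10) ≈ +0.316228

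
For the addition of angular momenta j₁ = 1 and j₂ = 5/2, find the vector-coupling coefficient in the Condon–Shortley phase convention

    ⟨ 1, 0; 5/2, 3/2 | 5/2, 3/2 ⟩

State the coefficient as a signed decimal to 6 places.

−√(9/35) ≈ -0.507093

√[6·1!1!4!/7! · 1!1!4!1!4!1!] = √(576/35)
  +(−1)^0/∏(0,1,1,4,0,0)! = 1/24  (running 1/24)
  +(−1)^1/∏(1,0,0,3,1,1)! = -1/6  (running -1/8)
⟨..|..⟩ = √(576/35)·(-1/8) = -0.507093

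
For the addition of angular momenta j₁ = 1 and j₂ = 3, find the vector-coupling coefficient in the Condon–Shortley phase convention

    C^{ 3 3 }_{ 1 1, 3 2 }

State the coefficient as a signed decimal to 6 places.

√[7·1!1!5!/8! · 2!0!5!1!6!0!] = √(3600)
  +(−1)^0/∏(0,1,0,5,1,0)! = 1/120  (running 1/120)
⟨..|..⟩ = √(3600)·(1/120) = +0.500000

+0.500000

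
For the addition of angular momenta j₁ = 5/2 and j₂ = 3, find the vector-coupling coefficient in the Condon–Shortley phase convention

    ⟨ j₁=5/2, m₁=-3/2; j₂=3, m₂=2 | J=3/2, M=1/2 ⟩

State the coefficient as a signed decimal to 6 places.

-0.218218  (= −√(1/21))

j₁+j₂−J=4  J+j₁−j₂=1  J−j₁+j₂=2  j₁+j₂+J+1=8
(j₁±m₁, j₂±m₂, J±M) = (1,4,5,1,2,1)
P² = 192/7
sum k=3..4:
  [3] −1/12 = -1/12
  [4] +1/24 = 1/24
S = -1/24
C² = P²·S² = 1/21 ; C = -0.218218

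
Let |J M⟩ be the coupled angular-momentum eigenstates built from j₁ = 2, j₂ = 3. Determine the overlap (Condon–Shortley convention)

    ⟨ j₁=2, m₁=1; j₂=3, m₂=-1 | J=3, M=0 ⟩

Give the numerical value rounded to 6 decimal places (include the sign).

+0.182574

√[7·2!2!4!/9! · 3!1!2!4!3!3!] = √(96/5)
  +(−1)^0/∏(0,2,1,2,1,2)! = 1/8  (running 1/8)
  +(−1)^1/∏(1,1,0,1,2,3)! = -1/12  (running 1/24)
⟨..|..⟩ = √(96/5)·(1/24) = +0.182574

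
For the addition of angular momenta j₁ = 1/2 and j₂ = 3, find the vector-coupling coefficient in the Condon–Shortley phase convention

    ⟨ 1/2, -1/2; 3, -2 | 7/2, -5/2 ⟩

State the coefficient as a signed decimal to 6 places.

√[8·0!1!6!/8! · 0!1!1!5!1!6!] = √(86400/7)
  +(−1)^0/∏(0,0,1,1,0,5)! = 1/120  (running 1/120)
⟨..|..⟩ = √(86400/7)·(1/120) = +0.925820

+√(6/7) ≈ +0.925820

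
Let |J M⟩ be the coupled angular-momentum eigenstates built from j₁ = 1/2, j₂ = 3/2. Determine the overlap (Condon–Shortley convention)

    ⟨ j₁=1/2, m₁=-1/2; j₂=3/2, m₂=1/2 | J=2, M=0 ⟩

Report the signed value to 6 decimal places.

+0.707107  (= +√(1/2))

triangle: 0!·1!·3!/5! = 6/120
(j±m)!: 0!·1!·2!·1!·2!·2! = 8
prefactor² = (2J+1)·Δ·N² = 2
  k=0: +1/(0!·0!·1!·2!·0!·1!) = 1/2
Σ = 1/2  ⇒  CG² = 2·1/2² = 1/2
CG = +√(1/2) = +0.707107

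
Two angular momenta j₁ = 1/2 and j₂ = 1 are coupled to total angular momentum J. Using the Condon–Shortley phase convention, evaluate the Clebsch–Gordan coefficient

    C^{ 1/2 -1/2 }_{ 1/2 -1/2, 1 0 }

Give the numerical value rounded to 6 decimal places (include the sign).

-0.577350

√[2·1!0!1!/3! · 0!1!1!1!0!1!] = √(1/3)
  +(−1)^1/∏(1,0,0,0,0,1)! = -1  (running -1)
⟨..|..⟩ = √(1/3)·(-1) = -0.577350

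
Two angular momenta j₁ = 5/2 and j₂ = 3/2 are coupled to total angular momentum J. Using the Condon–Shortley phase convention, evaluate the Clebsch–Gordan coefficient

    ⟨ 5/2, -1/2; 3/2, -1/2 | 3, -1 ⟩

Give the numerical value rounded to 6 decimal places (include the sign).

√[7·1!4!2!/8! · 2!3!1!2!2!4!] = √(48/5)
  +(−1)^0/∏(0,1,3,1,1,1)! = 1/6  (running 1/6)
  +(−1)^1/∏(1,0,2,0,2,2)! = -1/8  (running 1/24)
⟨..|..⟩ = √(48/5)·(1/24) = +0.129099

+0.129099  (= +√(1/60))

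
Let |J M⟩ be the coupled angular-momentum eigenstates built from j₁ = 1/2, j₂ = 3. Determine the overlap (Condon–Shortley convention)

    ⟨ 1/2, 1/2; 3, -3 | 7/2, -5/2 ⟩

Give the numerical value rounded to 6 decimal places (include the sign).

√[8·0!1!6!/8! · 1!0!0!6!1!6!] = √(518400/7)
  +(−1)^0/∏(0,0,0,0,1,6)! = 1/720  (running 1/720)
⟨..|..⟩ = √(518400/7)·(1/720) = +0.377964

+√(1/7) ≈ +0.377964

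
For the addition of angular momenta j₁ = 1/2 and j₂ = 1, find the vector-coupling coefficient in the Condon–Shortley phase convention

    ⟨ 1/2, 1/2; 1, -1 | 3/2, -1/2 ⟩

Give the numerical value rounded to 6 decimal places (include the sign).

+√(1/3) = +0.577350

√[4·0!1!2!/4! · 1!0!0!2!1!2!] = √(4/3)
  +(−1)^0/∏(0,0,0,0,1,2)! = 1/2  (running 1/2)
⟨..|..⟩ = √(4/3)·(1/2) = +0.577350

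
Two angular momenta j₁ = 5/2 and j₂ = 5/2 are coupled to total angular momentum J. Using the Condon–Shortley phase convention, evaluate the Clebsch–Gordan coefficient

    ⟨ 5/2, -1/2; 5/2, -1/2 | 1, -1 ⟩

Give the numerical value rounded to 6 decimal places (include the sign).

+√(9/35) = +0.507093

√[3·4!1!1!/7! · 2!3!2!3!0!2!] = √(144/35)
  +(−1)^2/∏(2,2,1,0,0,1)! = 1/4  (running 1/4)
⟨..|..⟩ = √(144/35)·(1/4) = +0.507093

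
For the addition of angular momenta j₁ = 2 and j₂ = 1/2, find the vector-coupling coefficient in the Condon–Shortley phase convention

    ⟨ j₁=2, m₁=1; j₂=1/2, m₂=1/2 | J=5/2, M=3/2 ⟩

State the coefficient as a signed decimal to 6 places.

√[6·0!4!1!/6! · 3!1!1!0!4!1!] = √(144/5)
  +(−1)^0/∏(0,0,1,1,3,0)! = 1/6  (running 1/6)
⟨..|..⟩ = √(144/5)·(1/6) = +0.894427

+√(4/5) ≈ +0.894427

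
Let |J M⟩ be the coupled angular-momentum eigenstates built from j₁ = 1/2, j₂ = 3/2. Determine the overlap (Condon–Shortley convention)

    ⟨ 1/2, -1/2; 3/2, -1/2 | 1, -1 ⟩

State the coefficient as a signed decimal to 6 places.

j₁+j₂−J=1  J+j₁−j₂=0  J−j₁+j₂=2  j₁+j₂+J+1=4
(j₁±m₁, j₂±m₂, J±M) = (0,1,1,2,0,2)
P² = 1
sum k=1..1:
  [1] −1/2 = -1/2
S = -1/2
C² = P²·S² = 1/4 ; C = -0.500000

-0.500000  (= −√(1/4))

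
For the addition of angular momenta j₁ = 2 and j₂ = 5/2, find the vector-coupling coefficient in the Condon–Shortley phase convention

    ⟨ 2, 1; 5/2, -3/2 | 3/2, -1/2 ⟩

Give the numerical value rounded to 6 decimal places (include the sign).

-0.138013

j₁+j₂−J=3  J+j₁−j₂=1  J−j₁+j₂=2  j₁+j₂+J+1=7
(j₁±m₁, j₂±m₂, J±M) = (3,1,1,4,1,2)
P² = 96/35
sum k=0..1:
  [0] +1/6 = 1/6
  [1] −1/4 = -1/4
S = -1/12
C² = P²·S² = 2/105 ; C = -0.138013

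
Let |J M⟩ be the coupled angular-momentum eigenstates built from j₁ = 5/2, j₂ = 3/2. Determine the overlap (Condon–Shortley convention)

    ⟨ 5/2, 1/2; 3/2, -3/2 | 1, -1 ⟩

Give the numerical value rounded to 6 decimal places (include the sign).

j₁+j₂−J=3  J+j₁−j₂=2  J−j₁+j₂=0  j₁+j₂+J+1=6
(j₁±m₁, j₂±m₂, J±M) = (3,2,0,3,0,2)
P² = 36/5
sum k=0..0:
  [0] +1/12 = 1/12
S = 1/12
C² = P²·S² = 1/20 ; C = +0.223607

+0.223607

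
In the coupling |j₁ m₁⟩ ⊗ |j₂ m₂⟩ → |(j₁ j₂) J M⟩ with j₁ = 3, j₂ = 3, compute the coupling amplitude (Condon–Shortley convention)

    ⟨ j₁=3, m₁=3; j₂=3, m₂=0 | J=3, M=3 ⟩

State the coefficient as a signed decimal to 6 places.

√[7·3!3!3!/10! · 6!0!3!3!6!0!] = √(7776)
  +(−1)^0/∏(0,3,0,3,3,0)! = 1/216  (running 1/216)
⟨..|..⟩ = √(7776)·(1/216) = +0.408248

+0.408248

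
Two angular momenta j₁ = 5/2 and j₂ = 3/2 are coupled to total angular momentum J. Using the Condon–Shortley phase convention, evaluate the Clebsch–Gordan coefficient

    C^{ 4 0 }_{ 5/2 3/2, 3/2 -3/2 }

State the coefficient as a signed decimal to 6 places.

+√(1/14) ≈ +0.267261

j₁+j₂−J=0  J+j₁−j₂=5  J−j₁+j₂=3  j₁+j₂+J+1=9
(j₁±m₁, j₂±m₂, J±M) = (4,1,0,3,4,4)
P² = 10368/7
sum k=0..0:
  [0] +1/144 = 1/144
S = 1/144
C² = P²·S² = 1/14 ; C = +0.267261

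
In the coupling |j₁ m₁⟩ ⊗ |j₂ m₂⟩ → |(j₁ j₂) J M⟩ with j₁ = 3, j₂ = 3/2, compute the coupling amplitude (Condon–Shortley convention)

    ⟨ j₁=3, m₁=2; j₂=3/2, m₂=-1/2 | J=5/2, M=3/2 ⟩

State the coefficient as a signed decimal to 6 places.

+√(1/14) ≈ +0.267261

j₁+j₂−J=2  J+j₁−j₂=4  J−j₁+j₂=1  j₁+j₂+J+1=8
(j₁±m₁, j₂±m₂, J±M) = (5,1,1,2,4,1)
P² = 288/7
sum k=0..1:
  [0] +1/12 = 1/12
  [1] −1/24 = -1/24
S = 1/24
C² = P²·S² = 1/14 ; C = +0.267261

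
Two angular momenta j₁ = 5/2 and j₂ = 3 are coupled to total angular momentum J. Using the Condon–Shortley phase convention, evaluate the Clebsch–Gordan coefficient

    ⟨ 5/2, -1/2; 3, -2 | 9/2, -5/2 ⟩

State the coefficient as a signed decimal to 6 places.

+0.497468

j₁+j₂−J=1  J+j₁−j₂=4  J−j₁+j₂=5  j₁+j₂+J+1=11
(j₁±m₁, j₂±m₂, J±M) = (2,3,1,5,2,7)
P² = 115200/11
sum k=0..1:
  [0] +1/144 = 1/144
  [1] −1/480 = -1/480
S = 7/1440
C² = P²·S² = 49/198 ; C = +0.497468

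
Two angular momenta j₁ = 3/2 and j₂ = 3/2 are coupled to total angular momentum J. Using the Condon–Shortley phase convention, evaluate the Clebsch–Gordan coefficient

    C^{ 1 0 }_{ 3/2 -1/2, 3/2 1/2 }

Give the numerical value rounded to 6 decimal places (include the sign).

-0.223607

triangle: 2!·1!·1!/5! = 2/120
(j±m)!: 1!·2!·2!·1!·1!·1! = 4
prefactor² = (2J+1)·Δ·N² = 1/5
  k=1: −1/(1!·1!·1!·1!·0!·0!) = -1
  k=2: +1/(2!·0!·0!·0!·1!·1!) = 1/2
Σ = -1/2  ⇒  CG² = 1/5·(-1/2)² = 1/20
CG = −√(1/20) = -0.223607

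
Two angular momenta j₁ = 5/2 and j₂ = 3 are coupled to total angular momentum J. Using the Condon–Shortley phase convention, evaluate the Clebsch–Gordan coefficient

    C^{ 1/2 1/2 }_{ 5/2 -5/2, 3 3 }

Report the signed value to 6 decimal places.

√[2·5!0!1!/7! · 0!5!6!0!1!0!] = √(28800/7)
  +(−1)^5/∏(5,0,0,1,0,0)! = -1/120  (running -1/120)
⟨..|..⟩ = √(28800/7)·(-1/120) = -0.534522

-0.534522  (= −√(2/7))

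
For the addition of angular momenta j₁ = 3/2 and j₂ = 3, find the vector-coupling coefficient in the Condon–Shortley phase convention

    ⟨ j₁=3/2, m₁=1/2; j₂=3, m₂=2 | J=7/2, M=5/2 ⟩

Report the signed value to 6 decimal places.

-0.377964

triangle: 1!×2!×5!/9! = 240/362880
(j±m)!: 2!×1!×5!×1!×6!×1! = 172800
prefactor² = (2J+1)×Δ×N² = 6400/7
  k=0: +1/(0!×1!×1!×5!×1!×0!) = 1/120
  k=1: −1/(1!×0!×0!×4!×2!×1!) = -1/48
Σ = -1/80  ⇒  CG² = 6400/7×(-1/80)² = 1/7
CG = −√(1/7) = -0.377964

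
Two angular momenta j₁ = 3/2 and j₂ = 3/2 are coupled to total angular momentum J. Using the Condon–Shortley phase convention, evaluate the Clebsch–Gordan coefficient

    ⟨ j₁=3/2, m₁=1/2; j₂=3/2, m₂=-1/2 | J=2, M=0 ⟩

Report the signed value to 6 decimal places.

+√(1/4) = +0.500000

√[5·1!2!2!/6! · 2!1!1!2!2!2!] = √(4/9)
  +(−1)^0/∏(0,1,1,1,1,1)! = 1  (running 1)
  +(−1)^1/∏(1,0,0,0,2,2)! = -1/4  (running 3/4)
⟨..|..⟩ = √(4/9)·(3/4) = +0.500000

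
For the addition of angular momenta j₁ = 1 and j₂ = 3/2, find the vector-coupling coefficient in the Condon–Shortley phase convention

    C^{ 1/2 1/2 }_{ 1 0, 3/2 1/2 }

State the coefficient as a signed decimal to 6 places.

j₁+j₂−J=2  J+j₁−j₂=0  J−j₁+j₂=1  j₁+j₂+J+1=4
(j₁±m₁, j₂±m₂, J±M) = (1,1,2,1,1,0)
P² = 1/3
sum k=1..1:
  [1] −1/1 = -1
S = -1
C² = P²·S² = 1/3 ; C = -0.577350

−√(1/3) ≈ -0.577350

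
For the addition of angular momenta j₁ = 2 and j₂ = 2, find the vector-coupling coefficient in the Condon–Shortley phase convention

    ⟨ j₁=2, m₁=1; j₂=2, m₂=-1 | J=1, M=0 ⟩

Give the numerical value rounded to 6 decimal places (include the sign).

−√(1/10) = -0.316228

√[3·3!1!1!/6! · 3!1!1!3!1!1!] = √(9/10)
  +(−1)^0/∏(0,3,1,1,0,0)! = 1/6  (running 1/6)
  +(−1)^1/∏(1,2,0,0,1,1)! = -1/2  (running -1/3)
⟨..|..⟩ = √(9/10)·(-1/3) = -0.316228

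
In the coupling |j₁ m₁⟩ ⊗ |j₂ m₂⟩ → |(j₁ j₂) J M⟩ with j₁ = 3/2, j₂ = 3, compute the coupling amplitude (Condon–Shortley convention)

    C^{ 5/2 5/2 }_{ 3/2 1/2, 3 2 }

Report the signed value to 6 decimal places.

triangle: 2!*1!*4!/8! = 48/40320
(j±m)!: 2!*1!*5!*1!*5!*0! = 28800
prefactor² = (2J+1)*Δ*N² = 1440/7
  k=1: −1/(1!*1!*0!*4!*1!*0!) = -1/24
Σ = -1/24  ⇒  CG² = 1440/7*(-1/24)² = 5/14
CG = −√(5/14) = -0.597614

−√(5/14) = -0.597614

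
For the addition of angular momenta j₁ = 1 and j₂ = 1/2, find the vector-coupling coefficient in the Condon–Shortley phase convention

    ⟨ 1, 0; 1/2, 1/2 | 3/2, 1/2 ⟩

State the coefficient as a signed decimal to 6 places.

√[4·0!2!1!/4! · 1!1!1!0!2!1!] = √(2/3)
  +(−1)^0/∏(0,0,1,1,1,0)! = 1  (running 1)
⟨..|..⟩ = √(2/3)·(1) = +0.816497

+0.816497  (= +√(2/3))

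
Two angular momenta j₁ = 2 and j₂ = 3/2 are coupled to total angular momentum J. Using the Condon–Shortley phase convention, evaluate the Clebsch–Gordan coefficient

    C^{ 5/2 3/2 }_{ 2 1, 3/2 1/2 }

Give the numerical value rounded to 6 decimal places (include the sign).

j₁+j₂−J=1  J+j₁−j₂=3  J−j₁+j₂=2  j₁+j₂+J+1=7
(j₁±m₁, j₂±m₂, J±M) = (3,1,2,1,4,1)
P² = 144/35
sum k=0..1:
  [0] +1/4 = 1/4
  [1] −1/6 = -1/6
S = 1/12
C² = P²·S² = 1/35 ; C = +0.169031

+0.169031  (= +√(1/35))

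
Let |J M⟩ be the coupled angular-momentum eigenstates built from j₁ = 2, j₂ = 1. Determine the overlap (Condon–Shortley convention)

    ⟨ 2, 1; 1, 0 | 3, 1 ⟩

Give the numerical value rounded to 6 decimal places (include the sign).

+0.730297  (= +√(8/15))

triangle: 0!*4!*2!/7! = 48/5040
(j±m)!: 3!*1!*1!*1!*4!*2! = 288
prefactor² = (2J+1)*Δ*N² = 96/5
  k=0: +1/(0!*0!*1!*1!*3!*1!) = 1/6
Σ = 1/6  ⇒  CG² = 96/5*1/6² = 8/15
CG = +√(8/15) = +0.730297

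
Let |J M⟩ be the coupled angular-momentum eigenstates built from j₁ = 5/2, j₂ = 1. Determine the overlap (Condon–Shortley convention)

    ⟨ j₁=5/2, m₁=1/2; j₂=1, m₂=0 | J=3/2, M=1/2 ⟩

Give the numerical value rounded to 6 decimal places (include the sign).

√[4·2!3!0!/6! · 3!2!1!1!2!1!] = √(8/5)
  +(−1)^1/∏(1,1,1,0,2,0)! = -1/2  (running -1/2)
⟨..|..⟩ = √(8/5)·(-1/2) = -0.632456

−√(2/5) ≈ -0.632456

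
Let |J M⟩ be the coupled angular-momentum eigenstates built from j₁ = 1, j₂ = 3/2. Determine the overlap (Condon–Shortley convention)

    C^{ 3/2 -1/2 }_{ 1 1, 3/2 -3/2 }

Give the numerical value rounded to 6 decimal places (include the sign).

+0.632456  (= +√(2/5))

triangle: 1!·1!·2!/5! = 2/120
(j±m)!: 2!·0!·0!·3!·1!·2! = 24
prefactor² = (2J+1)·Δ·N² = 8/5
  k=0: +1/(0!·1!·0!·0!·1!·2!) = 1/2
Σ = 1/2  ⇒  CG² = 8/5·1/2² = 2/5
CG = +√(2/5) = +0.632456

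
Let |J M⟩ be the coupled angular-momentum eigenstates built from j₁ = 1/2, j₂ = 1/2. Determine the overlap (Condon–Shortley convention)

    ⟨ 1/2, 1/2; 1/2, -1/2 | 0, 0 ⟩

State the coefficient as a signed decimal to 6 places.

+0.707107  (= +√(1/2))

triangle: 1!·0!·0!/2! = 1/2
(j±m)!: 1!·0!·0!·1!·0!·0! = 1
prefactor² = (2J+1)·Δ·N² = 1/2
  k=0: +1/(0!·1!·0!·0!·0!·0!) = 1
Σ = 1  ⇒  CG² = 1/2·1² = 1/2
CG = +√(1/2) = +0.707107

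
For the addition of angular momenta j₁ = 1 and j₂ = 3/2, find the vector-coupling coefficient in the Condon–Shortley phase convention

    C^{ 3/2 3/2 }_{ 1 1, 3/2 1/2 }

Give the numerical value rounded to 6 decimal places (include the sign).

triangle: 1!*1!*2!/5! = 2/120
(j±m)!: 2!*0!*2!*1!*3!*0! = 24
prefactor² = (2J+1)*Δ*N² = 8/5
  k=0: +1/(0!*1!*0!*2!*1!*0!) = 1/2
Σ = 1/2  ⇒  CG² = 8/5*1/2² = 2/5
CG = +√(2/5) = +0.632456

+√(2/5) ≈ +0.632456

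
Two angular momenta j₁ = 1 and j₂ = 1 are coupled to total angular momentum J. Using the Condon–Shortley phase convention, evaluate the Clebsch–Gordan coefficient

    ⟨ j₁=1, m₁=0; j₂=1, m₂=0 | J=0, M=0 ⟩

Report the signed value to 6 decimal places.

triangle: 2!×0!×0!/3! = 2/6
(j±m)!: 1!×1!×1!×1!×0!×0! = 1
prefactor² = (2J+1)×Δ×N² = 1/3
  k=1: −1/(1!×1!×0!×0!×0!×0!) = -1
Σ = -1  ⇒  CG² = 1/3×(-1)² = 1/3
CG = −√(1/3) = -0.577350

-0.577350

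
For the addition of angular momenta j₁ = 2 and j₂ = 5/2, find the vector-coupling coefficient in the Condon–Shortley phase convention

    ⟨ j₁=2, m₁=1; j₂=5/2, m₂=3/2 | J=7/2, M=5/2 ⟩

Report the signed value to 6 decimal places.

j₁+j₂−J=1  J+j₁−j₂=3  J−j₁+j₂=4  j₁+j₂+J+1=9
(j₁±m₁, j₂±m₂, J±M) = (3,1,4,1,6,1)
P² = 2304/7
sum k=0..1:
  [0] +1/48 = 1/48
  [1] −1/36 = -1/36
S = -1/144
C² = P²·S² = 1/63 ; C = -0.125988

-0.125988  (= −√(1/63))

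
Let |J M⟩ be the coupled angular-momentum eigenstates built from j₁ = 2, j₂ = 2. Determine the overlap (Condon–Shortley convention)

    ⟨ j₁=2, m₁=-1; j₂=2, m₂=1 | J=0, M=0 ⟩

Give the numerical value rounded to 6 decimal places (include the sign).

√[1·4!0!0!/5! · 1!3!3!1!0!0!] = √(36/5)
  +(−1)^3/∏(3,1,0,0,0,0)! = -1/6  (running -1/6)
⟨..|..⟩ = √(36/5)·(-1/6) = -0.447214

-0.447214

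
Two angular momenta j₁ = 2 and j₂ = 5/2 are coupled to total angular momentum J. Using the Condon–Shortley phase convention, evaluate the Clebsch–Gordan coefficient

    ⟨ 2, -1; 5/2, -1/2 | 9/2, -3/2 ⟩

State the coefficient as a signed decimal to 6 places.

+0.690066

triangle: 0!×4!×5!/10! = 2880/3628800
(j±m)!: 1!×3!×2!×3!×3!×6! = 311040
prefactor² = (2J+1)×Δ×N² = 17280/7
  k=0: +1/(0!×0!×3!×2!×1!×3!) = 1/72
Σ = 1/72  ⇒  CG² = 17280/7×1/72² = 10/21
CG = +√(10/21) = +0.690066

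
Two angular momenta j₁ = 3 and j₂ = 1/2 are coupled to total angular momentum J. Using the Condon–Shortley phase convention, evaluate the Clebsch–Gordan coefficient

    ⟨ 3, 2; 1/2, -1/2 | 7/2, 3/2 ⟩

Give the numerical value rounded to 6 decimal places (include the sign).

+√(2/7) = +0.534522

j₁+j₂−J=0  J+j₁−j₂=6  J−j₁+j₂=1  j₁+j₂+J+1=8
(j₁±m₁, j₂±m₂, J±M) = (5,1,0,1,5,2)
P² = 28800/7
sum k=0..0:
  [0] +1/120 = 1/120
S = 1/120
C² = P²·S² = 2/7 ; C = +0.534522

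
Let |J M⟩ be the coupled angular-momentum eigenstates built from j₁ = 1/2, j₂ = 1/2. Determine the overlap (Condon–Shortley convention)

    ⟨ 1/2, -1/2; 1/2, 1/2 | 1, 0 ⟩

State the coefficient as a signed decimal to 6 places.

+√(1/2) ≈ +0.707107

triangle: 0!*1!*1!/3! = 1/6
(j±m)!: 0!*1!*1!*0!*1!*1! = 1
prefactor² = (2J+1)*Δ*N² = 1/2
  k=0: +1/(0!*0!*1!*1!*0!*0!) = 1
Σ = 1  ⇒  CG² = 1/2*1² = 1/2
CG = +√(1/2) = +0.707107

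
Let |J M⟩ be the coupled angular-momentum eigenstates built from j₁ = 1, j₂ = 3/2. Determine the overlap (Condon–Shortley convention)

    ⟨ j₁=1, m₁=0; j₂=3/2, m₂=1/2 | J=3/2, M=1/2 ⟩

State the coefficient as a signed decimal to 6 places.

j₁+j₂−J=1  J+j₁−j₂=1  J−j₁+j₂=2  j₁+j₂+J+1=5
(j₁±m₁, j₂±m₂, J±M) = (1,1,2,1,2,1)
P² = 4/15
sum k=0..1:
  [0] +1/2 = 1/2
  [1] −1/1 = -1
S = -1/2
C² = P²·S² = 1/15 ; C = -0.258199

−√(1/15) ≈ -0.258199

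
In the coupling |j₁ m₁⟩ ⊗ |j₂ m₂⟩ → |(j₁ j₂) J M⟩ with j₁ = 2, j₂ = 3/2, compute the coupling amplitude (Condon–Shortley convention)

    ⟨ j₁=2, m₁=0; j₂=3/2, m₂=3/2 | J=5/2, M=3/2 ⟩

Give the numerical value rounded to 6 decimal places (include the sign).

j₁+j₂−J=1  J+j₁−j₂=3  J−j₁+j₂=2  j₁+j₂+J+1=7
(j₁±m₁, j₂±m₂, J±M) = (2,2,3,0,4,1)
P² = 288/35
sum k=1..1:
  [1] −1/4 = -1/4
S = -1/4
C² = P²·S² = 18/35 ; C = -0.717137

-0.717137  (= −√(18/35))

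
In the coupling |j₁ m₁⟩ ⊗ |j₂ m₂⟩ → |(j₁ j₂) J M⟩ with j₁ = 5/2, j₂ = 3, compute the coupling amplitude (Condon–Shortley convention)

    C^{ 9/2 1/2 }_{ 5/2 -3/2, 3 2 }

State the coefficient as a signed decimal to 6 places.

-0.510355

√[10·1!4!5!/11! · 1!4!5!1!5!4!] = √(460800/77)
  +(−1)^0/∏(0,1,4,5,0,0)! = 1/2880  (running 1/2880)
  +(−1)^1/∏(1,0,3,4,1,1)! = -1/144  (running -19/2880)
⟨..|..⟩ = √(460800/77)·(-19/2880) = -0.510355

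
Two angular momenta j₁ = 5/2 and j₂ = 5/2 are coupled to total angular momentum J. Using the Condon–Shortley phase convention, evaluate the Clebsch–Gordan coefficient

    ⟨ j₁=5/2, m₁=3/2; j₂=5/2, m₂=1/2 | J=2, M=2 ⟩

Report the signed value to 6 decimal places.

-0.566947

√[5·3!2!2!/8! · 4!1!3!2!4!0!] = √(144/7)
  +(−1)^1/∏(1,2,0,2,2,0)! = -1/8  (running -1/8)
⟨..|..⟩ = √(144/7)·(-1/8) = -0.566947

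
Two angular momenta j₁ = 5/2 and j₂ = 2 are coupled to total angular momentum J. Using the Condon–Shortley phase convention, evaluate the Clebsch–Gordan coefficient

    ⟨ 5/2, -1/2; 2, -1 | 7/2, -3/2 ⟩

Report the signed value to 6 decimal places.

+0.308607

triangle: 1!·4!·3!/9! = 144/362880
(j±m)!: 2!·3!·1!·3!·2!·5! = 17280
prefactor² = (2J+1)·Δ·N² = 384/7
  k=0: +1/(0!·1!·3!·1!·1!·2!) = 1/12
  k=1: −1/(1!·0!·2!·0!·2!·3!) = -1/24
Σ = 1/24  ⇒  CG² = 384/7·1/24² = 2/21
CG = +√(2/21) = +0.308607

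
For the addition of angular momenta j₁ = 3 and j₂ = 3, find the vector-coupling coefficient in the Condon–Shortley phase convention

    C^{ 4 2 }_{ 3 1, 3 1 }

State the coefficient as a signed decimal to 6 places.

j₁+j₂−J=2  J+j₁−j₂=4  J−j₁+j₂=4  j₁+j₂+J+1=11
(j₁±m₁, j₂±m₂, J±M) = (4,2,4,2,6,2)
P² = 331776/385
sum k=0..2:
  [0] +1/192 = 1/192
  [1] −1/36 = -1/36
  [2] +1/192 = 1/192
S = -5/288
C² = P²·S² = 20/77 ; C = -0.509647

−√(20/77) = -0.509647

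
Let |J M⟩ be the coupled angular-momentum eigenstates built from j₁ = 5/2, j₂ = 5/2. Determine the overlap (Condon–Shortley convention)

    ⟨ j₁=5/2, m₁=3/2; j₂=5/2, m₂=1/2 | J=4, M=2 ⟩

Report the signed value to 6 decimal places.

√[9·1!4!4!/10! · 4!1!3!2!6!2!] = √(20736/35)
  +(−1)^0/∏(0,1,1,3,3,1)! = 1/36  (running 1/36)
  +(−1)^1/∏(1,0,0,2,4,2)! = -1/96  (running 5/288)
⟨..|..⟩ = √(20736/35)·(5/288) = +0.422577

+√(5/28) = +0.422577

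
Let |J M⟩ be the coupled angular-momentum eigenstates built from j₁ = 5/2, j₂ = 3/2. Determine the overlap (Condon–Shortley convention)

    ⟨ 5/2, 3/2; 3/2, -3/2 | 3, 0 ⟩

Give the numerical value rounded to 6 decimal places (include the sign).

j₁+j₂−J=1  J+j₁−j₂=4  J−j₁+j₂=2  j₁+j₂+J+1=8
(j₁±m₁, j₂±m₂, J±M) = (4,1,0,3,3,3)
P² = 216/5
sum k=0..0:
  [0] +1/12 = 1/12
S = 1/12
C² = P²·S² = 3/10 ; C = +0.547723

+0.547723  (= +√(3/10))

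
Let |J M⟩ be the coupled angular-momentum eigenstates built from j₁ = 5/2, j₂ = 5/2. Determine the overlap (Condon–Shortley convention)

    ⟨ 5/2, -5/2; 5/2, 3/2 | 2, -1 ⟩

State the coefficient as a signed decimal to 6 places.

√[5·3!2!2!/8! · 0!5!4!1!1!3!] = √(360/7)
  +(−1)^3/∏(3,0,2,1,0,1)! = -1/12  (running -1/12)
⟨..|..⟩ = √(360/7)·(-1/12) = -0.597614

−√(5/14) ≈ -0.597614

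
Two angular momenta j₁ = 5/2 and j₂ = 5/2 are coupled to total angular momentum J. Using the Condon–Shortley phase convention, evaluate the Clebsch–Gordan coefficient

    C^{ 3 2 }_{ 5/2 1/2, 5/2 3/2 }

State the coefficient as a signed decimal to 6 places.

−√(1/12) = -0.288675

triangle: 2!*3!*3!/9! = 72/362880
(j±m)!: 3!*2!*4!*1!*5!*1! = 34560
prefactor² = (2J+1)*Δ*N² = 48
  k=1: −1/(1!*1!*1!*3!*2!*0!) = -1/12
  k=2: +1/(2!*0!*0!*2!*3!*1!) = 1/24
Σ = -1/24  ⇒  CG² = 48*(-1/24)² = 1/12
CG = −√(1/12) = -0.288675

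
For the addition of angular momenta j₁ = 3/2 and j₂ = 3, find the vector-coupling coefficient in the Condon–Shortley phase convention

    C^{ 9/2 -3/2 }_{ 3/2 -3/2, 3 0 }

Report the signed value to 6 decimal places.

+√(5/21) = +0.487950

triangle: 0!·3!·6!/10! = 4320/3628800
(j±m)!: 0!·3!·3!·3!·3!·6! = 933120
prefactor² = (2J+1)·Δ·N² = 77760/7
  k=0: +1/(0!·0!·3!·3!·0!·3!) = 1/216
Σ = 1/216  ⇒  CG² = 77760/7·1/216² = 5/21
CG = +√(5/21) = +0.487950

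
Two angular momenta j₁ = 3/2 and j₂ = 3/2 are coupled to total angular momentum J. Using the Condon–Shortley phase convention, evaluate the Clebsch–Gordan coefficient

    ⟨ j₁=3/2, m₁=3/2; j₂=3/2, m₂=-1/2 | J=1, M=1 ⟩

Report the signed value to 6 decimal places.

+0.547723

triangle: 2!×1!×1!/5! = 2/120
(j±m)!: 3!×0!×1!×2!×2!×0! = 24
prefactor² = (2J+1)×Δ×N² = 6/5
  k=0: +1/(0!×2!×0!×1!×1!×0!) = 1/2
Σ = 1/2  ⇒  CG² = 6/5×1/2² = 3/10
CG = +√(3/10) = +0.547723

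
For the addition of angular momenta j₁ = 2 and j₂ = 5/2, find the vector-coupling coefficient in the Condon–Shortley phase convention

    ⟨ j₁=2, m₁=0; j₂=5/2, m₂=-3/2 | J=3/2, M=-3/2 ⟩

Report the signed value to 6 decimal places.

√[4·3!1!2!/7! · 2!2!1!4!0!3!] = √(192/35)
  +(−1)^1/∏(1,2,1,0,0,2)! = -1/4  (running -1/4)
⟨..|..⟩ = √(192/35)·(-1/4) = -0.585540

-0.585540  (= −√(12/35))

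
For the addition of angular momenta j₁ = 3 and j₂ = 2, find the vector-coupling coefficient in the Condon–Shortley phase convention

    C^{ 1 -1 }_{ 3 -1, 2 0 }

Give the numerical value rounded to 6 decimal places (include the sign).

j₁+j₂−J=4  J+j₁−j₂=2  J−j₁+j₂=0  j₁+j₂+J+1=7
(j₁±m₁, j₂±m₂, J±M) = (2,4,2,2,0,2)
P² = 384/35
sum k=2..2:
  [2] +1/8 = 1/8
S = 1/8
C² = P²·S² = 6/35 ; C = +0.414039

+√(6/35) = +0.414039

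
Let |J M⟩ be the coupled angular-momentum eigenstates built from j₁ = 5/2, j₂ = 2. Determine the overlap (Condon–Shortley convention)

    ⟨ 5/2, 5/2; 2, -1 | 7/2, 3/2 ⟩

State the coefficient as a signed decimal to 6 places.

triangle: 1!·4!·3!/9! = 144/362880
(j±m)!: 5!·0!·1!·3!·5!·2! = 172800
prefactor² = (2J+1)·Δ·N² = 3840/7
  k=0: +1/(0!·1!·0!·1!·4!·2!) = 1/48
Σ = 1/48  ⇒  CG² = 3840/7·1/48² = 5/21
CG = +√(5/21) = +0.487950

+√(5/21) = +0.487950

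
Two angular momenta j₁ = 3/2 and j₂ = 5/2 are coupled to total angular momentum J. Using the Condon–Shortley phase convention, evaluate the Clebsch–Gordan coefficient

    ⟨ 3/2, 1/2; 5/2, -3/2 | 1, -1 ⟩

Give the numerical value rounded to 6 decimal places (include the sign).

√[3·3!0!2!/6! · 2!1!1!4!0!2!] = √(24/5)
  +(−1)^1/∏(1,2,0,0,0,2)! = -1/4  (running -1/4)
⟨..|..⟩ = √(24/5)·(-1/4) = -0.547723

-0.547723  (= −√(3/10))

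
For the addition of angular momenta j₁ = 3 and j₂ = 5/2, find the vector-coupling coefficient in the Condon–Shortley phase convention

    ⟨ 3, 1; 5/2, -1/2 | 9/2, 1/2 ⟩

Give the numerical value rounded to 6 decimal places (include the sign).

+0.480500  (= +√(160/693))

triangle: 1!·5!·4!/11! = 2880/39916800
(j±m)!: 4!·2!·2!·3!·5!·4! = 1658880
prefactor² = (2J+1)·Δ·N² = 92160/77
  k=0: +1/(0!·1!·2!·2!·3!·2!) = 1/48
  k=1: −1/(1!·0!·1!·1!·4!·3!) = -1/144
Σ = 1/72  ⇒  CG² = 92160/77·1/72² = 160/693
CG = +√(160/693) = +0.480500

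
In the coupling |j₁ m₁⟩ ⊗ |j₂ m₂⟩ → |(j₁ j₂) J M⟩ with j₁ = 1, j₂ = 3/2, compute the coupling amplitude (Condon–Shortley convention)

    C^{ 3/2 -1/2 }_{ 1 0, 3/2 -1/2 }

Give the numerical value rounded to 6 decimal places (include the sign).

j₁+j₂−J=1  J+j₁−j₂=1  J−j₁+j₂=2  j₁+j₂+J+1=5
(j₁±m₁, j₂±m₂, J±M) = (1,1,1,2,1,2)
P² = 4/15
sum k=0..1:
  [0] +1/1 = 1
  [1] −1/2 = -1/2
S = 1/2
C² = P²·S² = 1/15 ; C = +0.258199

+0.258199  (= +√(1/15))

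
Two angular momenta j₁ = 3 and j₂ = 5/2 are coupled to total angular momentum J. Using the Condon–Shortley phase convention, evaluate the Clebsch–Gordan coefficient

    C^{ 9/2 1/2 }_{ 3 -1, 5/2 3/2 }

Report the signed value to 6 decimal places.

triangle: 1!×5!×4!/11! = 2880/39916800
(j±m)!: 2!×4!×4!×1!×5!×4! = 3317760
prefactor² = (2J+1)×Δ×N² = 184320/77
  k=0: +1/(0!×1!×4!×4!×1!×0!) = 1/576
  k=1: −1/(1!×0!×3!×3!×2!×1!) = -1/72
Σ = -7/576  ⇒  CG² = 184320/77×(-7/576)² = 35/99
CG = −√(35/99) = -0.594588

−√(35/99) ≈ -0.594588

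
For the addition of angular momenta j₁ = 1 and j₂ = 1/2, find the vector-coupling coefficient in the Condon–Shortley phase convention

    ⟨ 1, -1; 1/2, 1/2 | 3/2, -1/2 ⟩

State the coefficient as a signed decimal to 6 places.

j₁+j₂−J=0  J+j₁−j₂=2  J−j₁+j₂=1  j₁+j₂+J+1=4
(j₁±m₁, j₂±m₂, J±M) = (0,2,1,0,1,2)
P² = 4/3
sum k=0..0:
  [0] +1/2 = 1/2
S = 1/2
C² = P²·S² = 1/3 ; C = +0.577350

+0.577350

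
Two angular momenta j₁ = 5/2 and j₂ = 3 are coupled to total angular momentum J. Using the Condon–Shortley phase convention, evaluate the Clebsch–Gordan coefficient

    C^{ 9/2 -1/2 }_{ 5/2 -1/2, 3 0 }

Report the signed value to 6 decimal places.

−√(10/231) ≈ -0.208063

triangle: 1!*4!*5!/11! = 2880/39916800
(j±m)!: 2!*3!*3!*3!*4!*5! = 1244160
prefactor² = (2J+1)*Δ*N² = 69120/77
  k=0: +1/(0!*1!*3!*3!*1!*2!) = 1/72
  k=1: −1/(1!*0!*2!*2!*2!*3!) = -1/48
Σ = -1/144  ⇒  CG² = 69120/77*(-1/144)² = 10/231
CG = −√(10/231) = -0.208063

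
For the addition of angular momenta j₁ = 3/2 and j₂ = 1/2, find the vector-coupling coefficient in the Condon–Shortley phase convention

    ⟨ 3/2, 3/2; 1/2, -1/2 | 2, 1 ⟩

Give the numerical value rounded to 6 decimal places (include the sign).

+√(1/4) ≈ +0.500000

j₁+j₂−J=0  J+j₁−j₂=3  J−j₁+j₂=1  j₁+j₂+J+1=5
(j₁±m₁, j₂±m₂, J±M) = (3,0,0,1,3,1)
P² = 9
sum k=0..0:
  [0] +1/6 = 1/6
S = 1/6
C² = P²·S² = 1/4 ; C = +0.500000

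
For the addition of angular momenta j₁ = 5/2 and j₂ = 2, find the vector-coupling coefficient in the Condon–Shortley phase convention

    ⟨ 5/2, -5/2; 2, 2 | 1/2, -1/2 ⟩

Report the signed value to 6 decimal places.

+√(1/3) = +0.577350

j₁+j₂−J=4  J+j₁−j₂=1  J−j₁+j₂=0  j₁+j₂+J+1=6
(j₁±m₁, j₂±m₂, J±M) = (0,5,4,0,0,1)
P² = 192
sum k=4..4:
  [4] +1/24 = 1/24
S = 1/24
C² = P²·S² = 1/3 ; C = +0.577350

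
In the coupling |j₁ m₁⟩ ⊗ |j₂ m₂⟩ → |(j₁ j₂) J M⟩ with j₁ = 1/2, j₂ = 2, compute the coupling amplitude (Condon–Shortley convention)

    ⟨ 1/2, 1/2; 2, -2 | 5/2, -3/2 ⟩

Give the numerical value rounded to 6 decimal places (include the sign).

√[6·0!1!4!/6! · 1!0!0!4!1!4!] = √(576/5)
  +(−1)^0/∏(0,0,0,0,1,4)! = 1/24  (running 1/24)
⟨..|..⟩ = √(576/5)·(1/24) = +0.447214

+√(1/5) = +0.447214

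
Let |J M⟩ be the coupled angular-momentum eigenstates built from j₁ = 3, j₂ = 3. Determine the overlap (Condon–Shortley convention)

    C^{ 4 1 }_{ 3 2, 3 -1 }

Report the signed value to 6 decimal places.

j₁+j₂−J=2  J+j₁−j₂=4  J−j₁+j₂=4  j₁+j₂+J+1=11
(j₁±m₁, j₂±m₂, J±M) = (5,1,2,4,5,3)
P² = 82944/77
sum k=0..1:
  [0] +1/48 = 1/48
  [1] −1/144 = -1/144
S = 1/72
C² = P²·S² = 16/77 ; C = +0.455842

+0.455842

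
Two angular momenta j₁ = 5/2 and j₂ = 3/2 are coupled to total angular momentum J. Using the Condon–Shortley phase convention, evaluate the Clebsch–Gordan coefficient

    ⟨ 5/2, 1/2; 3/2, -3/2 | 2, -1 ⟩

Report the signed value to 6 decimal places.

√[5·2!3!1!/7! · 3!2!0!3!1!3!] = √(36/7)
  +(−1)^0/∏(0,2,2,0,1,1)! = 1/4  (running 1/4)
⟨..|..⟩ = √(36/7)·(1/4) = +0.566947

+√(9/28) = +0.566947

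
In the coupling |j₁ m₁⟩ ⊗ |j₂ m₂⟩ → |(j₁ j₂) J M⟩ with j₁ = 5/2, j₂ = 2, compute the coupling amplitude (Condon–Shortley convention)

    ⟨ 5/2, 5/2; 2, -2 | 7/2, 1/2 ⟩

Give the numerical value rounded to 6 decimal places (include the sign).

+√(4/63) = +0.251976

triangle: 1!·4!·3!/9! = 144/362880
(j±m)!: 5!·0!·0!·4!·4!·3! = 414720
prefactor² = (2J+1)·Δ·N² = 9216/7
  k=0: +1/(0!·1!·0!·0!·4!·3!) = 1/144
Σ = 1/144  ⇒  CG² = 9216/7·1/144² = 4/63
CG = +√(4/63) = +0.251976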